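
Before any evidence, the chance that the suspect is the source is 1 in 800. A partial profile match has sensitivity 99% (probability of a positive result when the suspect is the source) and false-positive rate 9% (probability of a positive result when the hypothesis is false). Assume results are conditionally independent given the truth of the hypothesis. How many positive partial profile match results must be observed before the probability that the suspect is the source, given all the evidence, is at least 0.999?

6

Prior odds: 0.00125 ÷ 0.99875 = 1/799.
Likelihood ratio of a positive result = 0.99/0.09 = 11.
Target odds: 0.999 ÷ 0.001 = 999.
Require 11ⁿ ≥ 999 ÷ (1/799) = 798201.
11⁵ = 161051 falls short of 798201 but 11⁶ = 1771561 reaches it, so n = 6.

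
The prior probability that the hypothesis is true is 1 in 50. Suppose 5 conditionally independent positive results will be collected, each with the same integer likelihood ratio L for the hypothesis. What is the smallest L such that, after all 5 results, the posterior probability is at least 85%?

4

Prior odds = 0.02/0.98 = 1/49.
Target odds = 0.85/0.15 = 17/3.
Need L⁵ ≥ 17/3 ÷ (1/49) = 833/3.
3⁵ = 243 < 833/3 ≤ 1024 = 4⁵, so L = 4.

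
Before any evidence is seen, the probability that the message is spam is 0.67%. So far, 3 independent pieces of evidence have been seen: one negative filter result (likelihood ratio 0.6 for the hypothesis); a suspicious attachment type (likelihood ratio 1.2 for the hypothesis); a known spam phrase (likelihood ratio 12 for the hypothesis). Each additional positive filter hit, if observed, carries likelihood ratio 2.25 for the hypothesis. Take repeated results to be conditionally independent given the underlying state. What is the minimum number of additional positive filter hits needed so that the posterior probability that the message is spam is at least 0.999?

13

Prior odds = 0.0067/0.9933 = 67/9933.
Combined Bayes factor of the evidence already in hand = 0.6 × 1.2 × 12 = 8.64.
Odds after that evidence = (67/9933) × 8.64 = 4824/82775.
Target odds = 0.999/0.001 = 999.
Need 2.25ⁿ ≥ 999 ÷ (4824/82775) = 9188025/536.
2.25¹² ≈16834.1 falls short of 9188025/536 but 2.25¹³ ≈37876.8 reaches it, so n = 13.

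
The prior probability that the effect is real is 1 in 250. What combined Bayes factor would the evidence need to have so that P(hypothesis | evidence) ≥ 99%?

24651

Prior odds = 0.004/0.996 = 1/249.
Target odds = 0.99/0.01 = 99.
Required Bayes factor = 99 ÷ (1/249) = 24651.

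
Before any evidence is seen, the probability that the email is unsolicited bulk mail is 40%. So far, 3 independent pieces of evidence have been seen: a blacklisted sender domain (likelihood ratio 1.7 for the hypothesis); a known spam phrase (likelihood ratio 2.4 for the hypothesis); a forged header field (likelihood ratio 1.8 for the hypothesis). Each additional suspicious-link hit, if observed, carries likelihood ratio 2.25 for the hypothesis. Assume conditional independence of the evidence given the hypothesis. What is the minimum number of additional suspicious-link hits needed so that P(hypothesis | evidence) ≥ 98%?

3

Prior odds = 0.4/0.6 = 2/3.
Combined Bayes factor of the evidence already in hand = 1.7 × 2.4 × 1.8 = 7.344.
Odds after that evidence = (2/3) × 7.344 = 4.896.
Target odds = 0.98/0.02 = 49.
Need 2.25ⁿ ≥ 49 ÷ 4.896 = 6125/612.
2.25² = 5.0625 falls short of 6125/612 but 2.25³ = 11.390625 reaches it, so n = 3.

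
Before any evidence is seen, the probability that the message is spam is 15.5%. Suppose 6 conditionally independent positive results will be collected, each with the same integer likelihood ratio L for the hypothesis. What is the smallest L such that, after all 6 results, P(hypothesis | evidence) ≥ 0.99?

Prior odds = 0.155/0.845 = 31/169.
Target odds = 0.99/0.01 = 99.
Need L⁶ ≥ 99 ÷ (31/169) = 16731/31.
2⁶ = 64 < 16731/31 ≤ 729 = 3⁶, so L = 3.

3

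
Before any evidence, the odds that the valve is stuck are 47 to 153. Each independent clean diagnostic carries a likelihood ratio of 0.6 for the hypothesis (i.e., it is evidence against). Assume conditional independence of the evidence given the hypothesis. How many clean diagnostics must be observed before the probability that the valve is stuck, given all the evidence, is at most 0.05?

4

Prior odds = 47/153.
Likelihood ratio per clean diagnostic = 0.6.
Target odds: 0.05 ÷ 0.95 = 1/19.
Require 0.6ⁿ ≤ 1/19 ÷ (47/153) = 153/893.
0.6³ = 0.216 is still above 153/893 but 0.6⁴ = 0.1296 is at or below it, so n = 4.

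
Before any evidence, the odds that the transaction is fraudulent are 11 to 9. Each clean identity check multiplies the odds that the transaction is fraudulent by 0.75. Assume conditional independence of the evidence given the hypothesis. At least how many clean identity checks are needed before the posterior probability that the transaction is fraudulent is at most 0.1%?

25

Prior odds = 11/9.
Likelihood ratio per clean identity check = 0.75.
Target odds: 0.001 ÷ 0.999 = 1/999.
Need (11/9) × 0.75ⁿ ≤ 1/999, i.e. 0.75ⁿ ≤ 1/1221.
0.75²⁴ ≈0.00100339 is still above 1/1221 but 0.75²⁵ ≈0.000752543 is at or below it, so n = 25.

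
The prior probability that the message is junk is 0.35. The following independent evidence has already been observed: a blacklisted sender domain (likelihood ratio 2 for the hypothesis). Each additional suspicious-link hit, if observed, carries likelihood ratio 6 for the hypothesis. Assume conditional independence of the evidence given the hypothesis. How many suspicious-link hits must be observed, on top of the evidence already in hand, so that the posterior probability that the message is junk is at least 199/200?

Prior odds = 0.35/0.65 = 7/13.
Bayes factor of the evidence already in hand = 2.
Odds after that evidence = (7/13) × 2 = 14/13.
Target odds = 0.995/0.005 = 199.
Need 6ⁿ ≥ 199 ÷ (14/13) = 2587/14.
6² = 36 falls short of 2587/14 but 6³ = 216 reaches it, so n = 3.

3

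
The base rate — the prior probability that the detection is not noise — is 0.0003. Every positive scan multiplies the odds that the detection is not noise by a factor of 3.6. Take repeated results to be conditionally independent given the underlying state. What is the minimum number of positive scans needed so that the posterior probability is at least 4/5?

Prior odds: 0.0003 ÷ 0.9997 = 3/9997.
Likelihood ratio per positive scan = 3.6.
Target posterior odds = 0.8/0.2 = 4.
Require 3.6ⁿ ≥ 4 ÷ (3/9997) = 39988/3.
3.6⁷ = 612220032/78125 falls short of 39988/3 but 3.6⁸ ≈28211.1 reaches it, so n = 8.

8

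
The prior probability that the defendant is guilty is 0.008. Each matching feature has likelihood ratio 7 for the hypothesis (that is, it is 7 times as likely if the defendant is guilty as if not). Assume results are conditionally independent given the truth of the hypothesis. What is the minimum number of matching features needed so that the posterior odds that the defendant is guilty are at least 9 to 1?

4

Prior odds: 0.008 ÷ 0.992 = 1/124.
Likelihood ratio per matching feature = 7.
Target odds = 9.
Need (1/124) × 7ⁿ ≥ 9, i.e. 7ⁿ ≥ 1116.
7³ = 343 falls short of 1116 but 7⁴ = 2401 reaches it, so n = 4.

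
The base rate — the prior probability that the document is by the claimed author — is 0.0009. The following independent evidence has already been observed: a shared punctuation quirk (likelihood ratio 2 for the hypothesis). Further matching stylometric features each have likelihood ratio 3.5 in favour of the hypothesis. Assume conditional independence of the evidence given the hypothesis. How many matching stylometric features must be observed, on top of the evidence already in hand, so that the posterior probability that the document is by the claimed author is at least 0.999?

11

Prior odds = 0.0009/0.9991 = 9/9991.
Bayes factor of the evidence already in hand = 2.
Odds after that evidence = (9/9991) × 2 = 18/9991.
Target odds = 0.999/0.001 = 999.
Need 3.5ⁿ ≥ 999 ÷ (18/9991) = 554500.5.
3.5¹⁰ = 282475249/1024 falls short of 554500.5 but 3.5¹¹ ≈965492 reaches it, so n = 11.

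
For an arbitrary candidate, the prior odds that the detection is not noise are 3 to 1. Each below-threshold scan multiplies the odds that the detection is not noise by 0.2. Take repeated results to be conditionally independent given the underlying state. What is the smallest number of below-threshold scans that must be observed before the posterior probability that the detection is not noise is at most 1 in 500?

Prior odds = 3.
Likelihood ratio per below-threshold scan = 0.2.
Target posterior odds = 0.002/0.998 = 1/499.
Need 3 × 0.2ⁿ ≤ 1/499, i.e. 0.2ⁿ ≤ 1/1497.
0.2⁴ = 0.0016 is still above 1/1497 but 0.2⁵ = 0.00032 is at or below it, so n = 5.

5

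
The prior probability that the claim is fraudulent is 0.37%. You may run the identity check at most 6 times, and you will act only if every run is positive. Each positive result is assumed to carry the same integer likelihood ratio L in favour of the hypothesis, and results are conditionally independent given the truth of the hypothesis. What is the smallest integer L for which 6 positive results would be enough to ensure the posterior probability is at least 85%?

4

Prior odds = 0.0037/0.9963 = 37/9963.
Target odds = 0.85/0.15 = 17/3.
Need L⁶ ≥ 17/3 ÷ (37/9963) = 56457/37.
3⁶ = 729 < 56457/37 ≤ 4096 = 4⁶, so L = 4.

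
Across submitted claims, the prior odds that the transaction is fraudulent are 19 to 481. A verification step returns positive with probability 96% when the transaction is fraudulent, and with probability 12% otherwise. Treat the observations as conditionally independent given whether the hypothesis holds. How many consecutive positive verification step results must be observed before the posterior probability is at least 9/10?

Prior odds = 19/481.
Likelihood ratio of a positive result = 0.96/0.12 = 8.
Target odds: 0.9 ÷ 0.1 = 9.
Require 8ⁿ ≥ 9 ÷ (19/481) = 4329/19.
8² = 64 falls short of 4329/19 but 8³ = 512 reaches it, so n = 3.

3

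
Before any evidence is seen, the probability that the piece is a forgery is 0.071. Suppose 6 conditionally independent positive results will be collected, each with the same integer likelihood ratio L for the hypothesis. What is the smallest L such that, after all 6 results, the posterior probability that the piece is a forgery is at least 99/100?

4

Prior odds = 0.071/0.929 = 71/929.
Target odds = 0.99/0.01 = 99.
Need L⁶ ≥ 99 ÷ (71/929) = 91971/71.
3⁶ = 729 < 91971/71 ≤ 4096 = 4⁶, so L = 4.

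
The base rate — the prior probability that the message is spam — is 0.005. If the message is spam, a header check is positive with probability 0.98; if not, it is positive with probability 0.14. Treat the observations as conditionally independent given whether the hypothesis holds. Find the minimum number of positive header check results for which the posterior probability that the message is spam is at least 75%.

Prior odds = 0.005/0.995 = 1/199.
Likelihood ratio of a positive = 0.98/0.14 = 7.
Target odds: 0.75 ÷ 0.25 = 3.
Need (1/199) × 7ⁿ ≥ 3, i.e. 7ⁿ ≥ 597.
7³ = 343 falls short of 597 but 7⁴ = 2401 reaches it, so n = 4.

4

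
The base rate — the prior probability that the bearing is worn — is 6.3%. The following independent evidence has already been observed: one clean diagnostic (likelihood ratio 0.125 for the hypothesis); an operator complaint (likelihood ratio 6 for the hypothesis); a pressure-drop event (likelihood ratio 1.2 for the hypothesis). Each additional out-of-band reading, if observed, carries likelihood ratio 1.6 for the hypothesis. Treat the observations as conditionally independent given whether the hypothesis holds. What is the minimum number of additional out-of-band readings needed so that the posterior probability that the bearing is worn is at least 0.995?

18

Prior odds = 0.063/0.937 = 63/937.
Combined Bayes factor of the evidence already in hand = 0.125 × 6 × 1.2 = 0.9.
Odds after that evidence = (63/937) × 0.9 = 567/9370.
Target odds = 0.995/0.005 = 199.
Need 1.6ⁿ ≥ 199 ÷ (567/9370) = 1864630/567.
1.6¹⁷ ≈2951.48 falls short of 1864630/567 but 1.6¹⁸ ≈4722.37 reaches it, so n = 18.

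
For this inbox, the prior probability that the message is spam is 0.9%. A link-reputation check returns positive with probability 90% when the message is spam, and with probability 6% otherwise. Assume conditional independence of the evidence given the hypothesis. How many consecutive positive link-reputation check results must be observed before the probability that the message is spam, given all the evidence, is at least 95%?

Prior odds = 0.009/0.991 = 9/991.
Likelihood ratio of a positive result = 0.9/0.06 = 15.
Target odds: 0.95 ÷ 0.05 = 19.
Need (9/991) × 15ⁿ ≥ 19, i.e. 15ⁿ ≥ 18829/9.
15² = 225 falls short of 18829/9 but 15³ = 3375 reaches it, so n = 3.

3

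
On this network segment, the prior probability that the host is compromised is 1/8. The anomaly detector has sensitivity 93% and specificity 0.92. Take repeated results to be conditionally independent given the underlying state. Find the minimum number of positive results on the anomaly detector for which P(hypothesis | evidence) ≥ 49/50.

3

Prior odds = 0.125/0.875 = 1/7.
False-positive rate = 1 − 0.92 = 0.08; likelihood ratio of a positive = 0.93/0.08 = 11.625.
Target posterior odds = 0.98/0.02 = 49.
Need (1/7) × 11.625ⁿ ≥ 49, i.e. 11.625ⁿ ≥ 343.
11.625² = 135.140625 falls short of 343 but 11.625³ = 804357/512 reaches it, so n = 3.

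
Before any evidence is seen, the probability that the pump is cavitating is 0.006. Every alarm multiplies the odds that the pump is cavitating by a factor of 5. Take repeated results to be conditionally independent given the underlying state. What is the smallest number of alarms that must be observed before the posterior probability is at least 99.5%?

7

Prior odds = 0.006/0.994 = 3/497.
Likelihood ratio per alarm = 5.
Target odds: 0.995 ÷ 0.005 = 199.
Require 5ⁿ ≥ 199 ÷ (3/497) = 98903/3.
5⁶ = 15625 falls short of 98903/3 but 5⁷ = 78125 reaches it, so n = 7.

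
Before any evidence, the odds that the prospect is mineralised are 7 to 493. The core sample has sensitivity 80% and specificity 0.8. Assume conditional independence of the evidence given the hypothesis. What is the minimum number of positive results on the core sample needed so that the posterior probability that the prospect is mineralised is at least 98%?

6

Prior odds = 7/493.
False-positive rate = 1 − 0.8 = 0.2; likelihood ratio of a positive = 0.8/0.2 = 4.
Target posterior odds = 0.98/0.02 = 49.
Require 4ⁿ ≥ 49 ÷ (7/493) = 3451.
4⁵ = 1024 falls short of 3451 but 4⁶ = 4096 reaches it, so n = 6.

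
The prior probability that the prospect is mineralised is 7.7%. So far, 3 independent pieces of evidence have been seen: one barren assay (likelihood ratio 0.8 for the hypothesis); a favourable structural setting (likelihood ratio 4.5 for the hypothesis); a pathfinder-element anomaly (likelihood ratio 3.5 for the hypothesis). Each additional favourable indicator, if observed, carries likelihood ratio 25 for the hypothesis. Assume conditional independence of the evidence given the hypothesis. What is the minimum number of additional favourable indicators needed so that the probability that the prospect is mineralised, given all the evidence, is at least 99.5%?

Prior odds = 0.077/0.923 = 77/923.
Combined Bayes factor of the evidence already in hand = 0.8 × 4.5 × 3.5 = 12.6.
Odds after that evidence = (77/923) × 12.6 = 4851/4615.
Target odds = 0.995/0.005 = 199.
Need 25ⁿ ≥ 199 ÷ (4851/4615) = 918385/4851.
25¹ = 25 falls short of 918385/4851 but 25² = 625 reaches it, so n = 2.

2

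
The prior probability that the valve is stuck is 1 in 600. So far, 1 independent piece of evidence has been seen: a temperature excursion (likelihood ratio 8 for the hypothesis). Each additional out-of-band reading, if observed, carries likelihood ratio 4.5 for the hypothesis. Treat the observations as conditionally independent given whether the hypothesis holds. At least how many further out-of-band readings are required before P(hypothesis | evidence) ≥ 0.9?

Prior odds = (1/600)/(599/600) = 1/599.
Bayes factor of the evidence already in hand = 8.
Odds after that evidence = (1/599) × 8 = 8/599.
Target odds = 0.9/0.1 = 9.
Need 4.5ⁿ ≥ 9 ÷ (8/599) = 673.875.
4.5⁴ = 410.0625 falls short of 673.875 but 4.5⁵ = 1845.28125 reaches it, so n = 5.

5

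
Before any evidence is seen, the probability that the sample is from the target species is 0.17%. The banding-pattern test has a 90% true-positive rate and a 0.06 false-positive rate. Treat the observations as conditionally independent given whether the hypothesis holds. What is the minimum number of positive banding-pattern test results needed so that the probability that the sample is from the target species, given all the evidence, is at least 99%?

5

Prior odds: 0.0017 ÷ 0.9983 = 17/9983.
Likelihood ratio of a positive result = 0.9/0.06 = 15.
Target posterior odds = 0.99/0.01 = 99.
Need (17/9983) × 15ⁿ ≥ 99, i.e. 15ⁿ ≥ 988317/17.
15⁴ = 50625 falls short of 988317/17 but 15⁵ = 759375 reaches it, so n = 5.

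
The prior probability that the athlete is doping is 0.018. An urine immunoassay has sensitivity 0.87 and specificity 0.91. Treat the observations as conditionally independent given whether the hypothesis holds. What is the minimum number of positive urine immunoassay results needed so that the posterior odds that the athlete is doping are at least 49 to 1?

Prior odds: 0.018 ÷ 0.982 = 9/491.
False-positive rate = 1 − 0.91 = 0.09; likelihood ratio of a positive = 0.87/0.09 = 29/3.
Target odds = 49.
Need (9/491) × (29/3)ⁿ ≥ 49, i.e. (29/3)ⁿ ≥ 24059/9.
(29/3)³ = 24389/27 falls short of 24059/9 but (29/3)⁴ = 707281/81 reaches it, so n = 4.

4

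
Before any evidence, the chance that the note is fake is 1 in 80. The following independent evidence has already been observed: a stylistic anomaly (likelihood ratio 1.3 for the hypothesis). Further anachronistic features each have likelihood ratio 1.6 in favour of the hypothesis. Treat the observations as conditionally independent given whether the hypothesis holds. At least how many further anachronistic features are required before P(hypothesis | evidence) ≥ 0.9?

14

Prior odds = 0.0125/0.9875 = 1/79.
Bayes factor of the evidence already in hand = 1.3.
Odds after that evidence = (1/79) × 1.3 = 13/790.
Target odds = 0.9/0.1 = 9.
Need 1.6ⁿ ≥ 9 ÷ (13/790) = 7110/13.
1.6¹³ ≈450.36 falls short of 7110/13 but 1.6¹⁴ ≈720.576 reaches it, so n = 14.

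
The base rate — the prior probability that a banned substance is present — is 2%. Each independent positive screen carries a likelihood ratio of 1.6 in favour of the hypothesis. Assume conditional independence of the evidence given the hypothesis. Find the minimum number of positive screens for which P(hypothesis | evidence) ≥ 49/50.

Prior odds = 0.02/0.98 = 1/49.
Likelihood ratio per positive screen = 1.6.
Target odds: 0.98 ÷ 0.02 = 49.
Need (1/49) × 1.6ⁿ ≥ 49, i.e. 1.6ⁿ ≥ 2401.
1.6¹⁶ ≈1844.67 falls short of 2401 but 1.6¹⁷ ≈2951.48 reaches it, so n = 17.

17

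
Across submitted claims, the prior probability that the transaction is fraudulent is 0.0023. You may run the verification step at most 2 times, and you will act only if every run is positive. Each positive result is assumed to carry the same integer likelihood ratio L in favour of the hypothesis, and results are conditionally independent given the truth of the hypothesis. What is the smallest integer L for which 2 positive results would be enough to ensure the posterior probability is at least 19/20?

91

Prior odds = 0.0023/0.9977 = 23/9977.
Target odds = 0.95/0.05 = 19.
Need L² ≥ 19 ÷ (23/9977) = 189563/23.
90² = 8100 < 189563/23 ≤ 8281 = 91², so L = 91.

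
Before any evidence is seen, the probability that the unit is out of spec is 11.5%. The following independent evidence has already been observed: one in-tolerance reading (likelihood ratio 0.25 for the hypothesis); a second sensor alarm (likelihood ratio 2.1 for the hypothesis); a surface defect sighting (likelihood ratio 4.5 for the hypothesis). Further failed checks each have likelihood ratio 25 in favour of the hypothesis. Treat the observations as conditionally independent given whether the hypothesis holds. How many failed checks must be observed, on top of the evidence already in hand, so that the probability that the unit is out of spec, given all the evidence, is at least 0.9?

Prior odds = 0.115/0.885 = 23/177.
Combined Bayes factor of the evidence already in hand = 0.25 × 2.1 × 4.5 = 2.3625.
Odds after that evidence = (23/177) × 2.3625 = 1449/4720.
Target odds = 0.9/0.1 = 9.
Need 25ⁿ ≥ 9 ÷ (1449/4720) = 4720/161.
25¹ = 25 falls short of 4720/161 but 25² = 625 reaches it, so n = 2.

2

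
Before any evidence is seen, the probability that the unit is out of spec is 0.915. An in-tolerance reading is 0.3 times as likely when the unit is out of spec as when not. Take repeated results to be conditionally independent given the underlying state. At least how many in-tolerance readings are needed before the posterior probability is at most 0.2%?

8

Prior odds: 0.915 ÷ 0.085 = 183/17.
Likelihood ratio per in-tolerance reading = 0.3.
Target posterior odds = 0.002/0.998 = 1/499.
Need (183/17) × 0.3ⁿ ≤ 1/499, i.e. 0.3ⁿ ≤ 17/91317.
0.3⁷ = 2187/10000000 is still above 17/91317 but 0.3⁸ = 6561/100000000 is at or below it, so n = 8.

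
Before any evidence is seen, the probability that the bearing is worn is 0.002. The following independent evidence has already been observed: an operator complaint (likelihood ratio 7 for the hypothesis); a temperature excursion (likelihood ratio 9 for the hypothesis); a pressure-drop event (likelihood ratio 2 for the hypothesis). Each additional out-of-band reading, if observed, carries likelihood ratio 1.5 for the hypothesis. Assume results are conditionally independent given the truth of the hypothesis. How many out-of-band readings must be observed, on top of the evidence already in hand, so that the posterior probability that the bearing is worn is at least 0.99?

Prior odds = 0.002/0.998 = 1/499.
Combined Bayes factor of the evidence already in hand = 7 × 9 × 2 = 126.
Odds after that evidence = (1/499) × 126 = 126/499.
Target odds = 0.99/0.01 = 99.
Need 1.5ⁿ ≥ 99 ÷ (126/499) = 5489/14.
1.5¹⁴ = 4782969/16384 falls short of 5489/14 but 1.5¹⁵ = 14348907/32768 reaches it, so n = 15.

15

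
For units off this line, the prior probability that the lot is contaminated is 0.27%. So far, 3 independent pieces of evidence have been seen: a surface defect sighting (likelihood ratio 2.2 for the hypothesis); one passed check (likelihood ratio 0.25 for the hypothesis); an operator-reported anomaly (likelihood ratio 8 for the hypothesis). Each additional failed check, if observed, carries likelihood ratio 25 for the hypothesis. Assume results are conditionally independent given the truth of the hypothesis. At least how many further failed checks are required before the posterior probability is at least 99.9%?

Prior odds = 0.0027/0.9973 = 27/9973.
Combined Bayes factor of the evidence already in hand = 2.2 × 0.25 × 8 = 4.4.
Odds after that evidence = (27/9973) × 4.4 = 594/49865.
Target odds = 0.999/0.001 = 999.
Need 25ⁿ ≥ 999 ÷ (594/49865) = 1845005/22.
25³ = 15625 falls short of 1845005/22 but 25⁴ = 390625 reaches it, so n = 4.

4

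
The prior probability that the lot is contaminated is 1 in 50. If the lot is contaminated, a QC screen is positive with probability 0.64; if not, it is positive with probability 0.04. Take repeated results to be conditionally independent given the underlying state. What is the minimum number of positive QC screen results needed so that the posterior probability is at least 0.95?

3

Prior odds: 0.02 ÷ 0.98 = 1/49.
Likelihood ratio of a positive = 0.64/0.04 = 16.
Target odds: 0.95 ÷ 0.05 = 19.
Need (1/49) × 16ⁿ ≥ 19, i.e. 16ⁿ ≥ 931.
16² = 256 falls short of 931 but 16³ = 4096 reaches it, so n = 3.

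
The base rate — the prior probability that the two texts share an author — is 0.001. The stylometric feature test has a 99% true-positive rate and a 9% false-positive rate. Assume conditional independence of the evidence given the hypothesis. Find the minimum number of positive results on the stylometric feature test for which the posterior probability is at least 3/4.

Prior odds: 0.001 ÷ 0.999 = 1/999.
Likelihood ratio of a positive result = 0.99/0.09 = 11.
Target odds: 0.75 ÷ 0.25 = 3.
Require 11ⁿ ≥ 3 ÷ (1/999) = 2997.
11³ = 1331 falls short of 2997 but 11⁴ = 14641 reaches it, so n = 4.

4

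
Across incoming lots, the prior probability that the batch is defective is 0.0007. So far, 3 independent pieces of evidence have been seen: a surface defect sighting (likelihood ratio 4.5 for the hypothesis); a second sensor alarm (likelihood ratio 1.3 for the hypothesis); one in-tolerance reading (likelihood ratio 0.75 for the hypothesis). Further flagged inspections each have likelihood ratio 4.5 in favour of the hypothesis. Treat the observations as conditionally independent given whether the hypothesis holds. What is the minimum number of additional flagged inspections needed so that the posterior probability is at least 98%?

Prior odds = 0.0007/0.9993 = 7/9993.
Combined Bayes factor of the evidence already in hand = 4.5 × 1.3 × 0.75 = 4.3875.
Odds after that evidence = (7/9993) × 4.3875 = 819/266480.
Target odds = 0.98/0.02 = 49.
Need 4.5ⁿ ≥ 49 ÷ (819/266480) = 1865360/117.
4.5⁶ = 8303.765625 falls short of 1865360/117 but 4.5⁷ = 4782969/128 reaches it, so n = 7.

7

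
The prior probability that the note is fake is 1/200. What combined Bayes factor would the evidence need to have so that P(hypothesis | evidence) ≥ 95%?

Prior odds = 0.005/0.995 = 1/199.
Target odds = 0.95/0.05 = 19.
Required Bayes factor = 19 ÷ (1/199) = 3781.

3781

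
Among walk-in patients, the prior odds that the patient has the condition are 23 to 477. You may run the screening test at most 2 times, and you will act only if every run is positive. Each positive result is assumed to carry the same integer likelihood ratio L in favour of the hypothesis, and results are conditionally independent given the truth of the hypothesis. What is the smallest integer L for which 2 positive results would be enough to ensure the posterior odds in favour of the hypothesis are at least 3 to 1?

8

Prior odds = 23/477.
Target odds = 3.
Need L² ≥ 3 ÷ (23/477) = 1431/23.
7² = 49 < 1431/23 ≤ 64 = 8², so L = 8.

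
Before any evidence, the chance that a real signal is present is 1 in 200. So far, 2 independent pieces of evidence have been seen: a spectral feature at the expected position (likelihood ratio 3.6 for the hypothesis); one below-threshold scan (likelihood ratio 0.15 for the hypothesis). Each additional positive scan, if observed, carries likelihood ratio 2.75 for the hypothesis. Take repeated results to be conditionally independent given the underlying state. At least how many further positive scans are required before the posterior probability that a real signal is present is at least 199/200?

12

Prior odds = 0.005/0.995 = 1/199.
Combined Bayes factor of the evidence already in hand = 3.6 × 0.15 = 0.54.
Odds after that evidence = (1/199) × 0.54 = 27/9950.
Target odds = 0.995/0.005 = 199.
Need 2.75ⁿ ≥ 199 ÷ (27/9950) = 1980050/27.
2.75¹¹ ≈68023.6 falls short of 1980050/27 but 2.75¹² ≈187065 reaches it, so n = 12.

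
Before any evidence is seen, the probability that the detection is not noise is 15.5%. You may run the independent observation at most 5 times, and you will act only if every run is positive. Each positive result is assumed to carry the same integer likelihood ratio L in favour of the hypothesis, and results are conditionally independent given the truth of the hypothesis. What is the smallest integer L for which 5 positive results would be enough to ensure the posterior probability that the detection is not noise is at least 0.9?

Prior odds = 0.155/0.845 = 31/169.
Target odds = 0.9/0.1 = 9.
Need L⁵ ≥ 9 ÷ (31/169) = 1521/31.
2⁵ = 32 < 1521/31 ≤ 243 = 3⁵, so L = 3.

3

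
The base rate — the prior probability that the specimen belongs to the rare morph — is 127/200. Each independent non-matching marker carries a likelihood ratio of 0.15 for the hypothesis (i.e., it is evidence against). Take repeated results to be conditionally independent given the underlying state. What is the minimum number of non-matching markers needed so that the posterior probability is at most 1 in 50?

Prior odds: 0.635 ÷ 0.365 = 127/73.
Likelihood ratio per non-matching marker = 0.15.
Target posterior odds = 0.02/0.98 = 1/49.
Require 0.15ⁿ ≤ 1/49 ÷ (127/73) = 73/6223.
0.15² = 0.0225 is still above 73/6223 but 0.15³ = 0.003375 is at or below it, so n = 3.

3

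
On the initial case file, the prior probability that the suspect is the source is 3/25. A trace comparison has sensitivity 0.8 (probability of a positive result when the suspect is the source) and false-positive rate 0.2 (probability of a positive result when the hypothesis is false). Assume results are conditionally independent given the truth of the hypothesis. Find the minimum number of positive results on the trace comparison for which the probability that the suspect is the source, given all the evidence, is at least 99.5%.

6

Prior odds: 0.12 ÷ 0.88 = 3/22.
Likelihood ratio of a positive result = 0.8/0.2 = 4.
Target odds: 0.995 ÷ 0.005 = 199.
Require 4ⁿ ≥ 199 ÷ (3/22) = 4378/3.
4⁵ = 1024 falls short of 4378/3 but 4⁶ = 4096 reaches it, so n = 6.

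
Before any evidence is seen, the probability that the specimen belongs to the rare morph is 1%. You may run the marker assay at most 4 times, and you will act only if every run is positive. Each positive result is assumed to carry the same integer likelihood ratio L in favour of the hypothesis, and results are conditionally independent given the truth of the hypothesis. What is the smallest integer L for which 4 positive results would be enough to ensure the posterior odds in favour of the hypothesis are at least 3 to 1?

5

Prior odds = 0.01/0.99 = 1/99.
Target odds = 3.
Need L⁴ ≥ 3 ÷ (1/99) = 297.
4⁴ = 256 < 297 ≤ 625 = 5⁴, so L = 5.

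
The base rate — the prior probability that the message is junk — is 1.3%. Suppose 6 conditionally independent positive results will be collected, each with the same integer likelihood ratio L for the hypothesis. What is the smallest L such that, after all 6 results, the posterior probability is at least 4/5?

Prior odds = 0.013/0.987 = 13/987.
Target odds = 0.8/0.2 = 4.
Need L⁶ ≥ 4 ÷ (13/987) = 3948/13.
2⁶ = 64 < 3948/13 ≤ 729 = 3⁶, so L = 3.

3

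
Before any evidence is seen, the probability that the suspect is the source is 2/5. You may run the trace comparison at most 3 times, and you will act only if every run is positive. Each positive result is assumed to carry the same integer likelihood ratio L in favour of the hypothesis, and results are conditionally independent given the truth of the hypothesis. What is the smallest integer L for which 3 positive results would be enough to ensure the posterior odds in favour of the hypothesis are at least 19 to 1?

4

Prior odds = 0.4/0.6 = 2/3.
Target odds = 19.
Need L³ ≥ 19 ÷ (2/3) = 28.5.
3³ = 27 < 28.5 ≤ 64 = 4³, so L = 4.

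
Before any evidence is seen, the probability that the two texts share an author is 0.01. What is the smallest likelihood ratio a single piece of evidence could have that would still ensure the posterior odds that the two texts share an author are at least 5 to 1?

495

Prior odds = 0.01/0.99 = 1/99.
Target odds = 5.
Required Bayes factor = 5 ÷ (1/99) = 495.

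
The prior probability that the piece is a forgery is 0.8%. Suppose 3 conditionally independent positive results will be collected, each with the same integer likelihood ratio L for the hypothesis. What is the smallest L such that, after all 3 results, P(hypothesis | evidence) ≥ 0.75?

Prior odds = 0.008/0.992 = 1/124.
Target odds = 0.75/0.25 = 3.
Need L³ ≥ 3 ÷ (1/124) = 372.
7³ = 343 < 372 ≤ 512 = 8³, so L = 8.

8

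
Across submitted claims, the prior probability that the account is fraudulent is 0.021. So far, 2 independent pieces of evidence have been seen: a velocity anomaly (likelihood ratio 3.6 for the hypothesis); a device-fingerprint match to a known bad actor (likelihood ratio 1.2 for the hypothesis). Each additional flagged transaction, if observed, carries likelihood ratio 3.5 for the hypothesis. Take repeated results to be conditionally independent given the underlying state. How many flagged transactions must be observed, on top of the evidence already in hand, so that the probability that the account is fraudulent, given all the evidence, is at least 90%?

Prior odds = 0.021/0.979 = 21/979.
Combined Bayes factor of the evidence already in hand = 3.6 × 1.2 = 4.32.
Odds after that evidence = (21/979) × 4.32 = 2268/24475.
Target odds = 0.9/0.1 = 9.
Need 3.5ⁿ ≥ 9 ÷ (2268/24475) = 24475/252.
3.5³ = 42.875 falls short of 24475/252 but 3.5⁴ = 150.0625 reaches it, so n = 4.

4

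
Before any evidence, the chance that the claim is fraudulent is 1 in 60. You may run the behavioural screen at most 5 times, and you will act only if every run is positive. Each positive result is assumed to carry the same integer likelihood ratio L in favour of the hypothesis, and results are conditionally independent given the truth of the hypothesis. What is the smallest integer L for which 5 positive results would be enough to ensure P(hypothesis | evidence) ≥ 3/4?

3

Prior odds = (1/60)/(59/60) = 1/59.
Target odds = 0.75/0.25 = 3.
Need L⁵ ≥ 3 ÷ (1/59) = 177.
2⁵ = 32 < 177 ≤ 243 = 3⁵, so L = 3.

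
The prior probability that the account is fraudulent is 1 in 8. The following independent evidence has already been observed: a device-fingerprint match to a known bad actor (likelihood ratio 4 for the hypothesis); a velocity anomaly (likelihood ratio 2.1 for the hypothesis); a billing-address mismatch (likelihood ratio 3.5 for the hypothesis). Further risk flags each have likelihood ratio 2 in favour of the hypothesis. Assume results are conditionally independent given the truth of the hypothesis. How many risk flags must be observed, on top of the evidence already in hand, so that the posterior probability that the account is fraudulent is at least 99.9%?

8

Prior odds = 0.125/0.875 = 1/7.
Combined Bayes factor of the evidence already in hand = 4 × 2.1 × 3.5 = 29.4.
Odds after that evidence = (1/7) × 29.4 = 4.2.
Target odds = 0.999/0.001 = 999.
Need 2ⁿ ≥ 999 ÷ 4.2 = 1665/7.
2⁷ = 128 falls short of 1665/7 but 2⁸ = 256 reaches it, so n = 8.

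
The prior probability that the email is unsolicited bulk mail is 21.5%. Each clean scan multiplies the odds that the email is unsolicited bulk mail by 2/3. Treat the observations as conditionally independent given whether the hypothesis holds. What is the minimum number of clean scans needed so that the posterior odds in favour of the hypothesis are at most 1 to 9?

Prior odds = 0.215/0.785 = 43/157.
Likelihood ratio per clean scan = 2/3.
Target odds = 1/9.
Need (43/157) × (2/3)ⁿ ≤ 1/9, i.e. (2/3)ⁿ ≤ 157/387.
(2/3)² = 4/9 is still above 157/387 but (2/3)³ = 8/27 is at or below it, so n = 3.

3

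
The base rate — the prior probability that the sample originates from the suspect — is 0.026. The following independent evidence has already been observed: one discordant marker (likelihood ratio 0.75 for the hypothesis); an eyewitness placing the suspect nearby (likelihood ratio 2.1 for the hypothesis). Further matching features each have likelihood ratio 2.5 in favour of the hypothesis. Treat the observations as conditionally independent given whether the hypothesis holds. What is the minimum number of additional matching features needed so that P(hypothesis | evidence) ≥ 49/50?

8

Prior odds = 0.026/0.974 = 13/487.
Combined Bayes factor of the evidence already in hand = 0.75 × 2.1 = 1.575.
Odds after that evidence = (13/487) × 1.575 = 819/19480.
Target odds = 0.98/0.02 = 49.
Need 2.5ⁿ ≥ 49 ÷ (819/19480) = 136360/117.
2.5⁷ = 610.3515625 falls short of 136360/117 but 2.5⁸ = 390625/256 reaches it, so n = 8.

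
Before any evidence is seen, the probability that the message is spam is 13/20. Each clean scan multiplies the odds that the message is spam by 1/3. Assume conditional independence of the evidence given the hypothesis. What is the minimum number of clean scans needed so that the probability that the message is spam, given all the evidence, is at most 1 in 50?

Prior odds: 0.65 ÷ 0.35 = 13/7.
Likelihood ratio per clean scan = 1/3.
Target odds: 0.02 ÷ 0.98 = 1/49.
Require (1/3)ⁿ ≤ 1/49 ÷ (13/7) = 1/91.
(1/3)⁴ = 1/81 is still above 1/91 but (1/3)⁵ = 1/243 is at or below it, so n = 5.

5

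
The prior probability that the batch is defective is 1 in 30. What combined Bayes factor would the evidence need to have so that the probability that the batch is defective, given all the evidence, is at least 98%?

1421

Prior odds = (1/30)/(29/30) = 1/29.
Target odds = 0.98/0.02 = 49.
Required Bayes factor = 49 ÷ (1/29) = 1421.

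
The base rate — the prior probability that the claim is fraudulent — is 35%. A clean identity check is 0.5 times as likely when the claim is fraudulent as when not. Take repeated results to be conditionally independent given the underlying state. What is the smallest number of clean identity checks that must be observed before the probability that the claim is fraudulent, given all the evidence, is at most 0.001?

10

Prior odds: 0.35 ÷ 0.65 = 7/13.
Likelihood ratio per clean identity check = 0.5.
Target posterior odds = 0.001/0.999 = 1/999.
Require 0.5ⁿ ≤ 1/999 ÷ (7/13) = 13/6993.
0.5⁹ = 0.001953125 is still above 13/6993 but 0.5¹⁰ = 1/1024 is at or below it, so n = 10.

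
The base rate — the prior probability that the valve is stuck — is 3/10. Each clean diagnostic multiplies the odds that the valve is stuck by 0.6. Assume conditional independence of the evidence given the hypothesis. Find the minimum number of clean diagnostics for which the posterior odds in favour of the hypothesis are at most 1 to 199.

Prior odds: 0.3 ÷ 0.7 = 3/7.
Likelihood ratio per clean diagnostic = 0.6.
Target odds = 1/199.
Need (3/7) × 0.6ⁿ ≤ 1/199, i.e. 0.6ⁿ ≤ 7/597.
0.6⁸ = 6561/390625 is still above 7/597 but 0.6⁹ = 19683/1953125 is at or below it, so n = 9.

9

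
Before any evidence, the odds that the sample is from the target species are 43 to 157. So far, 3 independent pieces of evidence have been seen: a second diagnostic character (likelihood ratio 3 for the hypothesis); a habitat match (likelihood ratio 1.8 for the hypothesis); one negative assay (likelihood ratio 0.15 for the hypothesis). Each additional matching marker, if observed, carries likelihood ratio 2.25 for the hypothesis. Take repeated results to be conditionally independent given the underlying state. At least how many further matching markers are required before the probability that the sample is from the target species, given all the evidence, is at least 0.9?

Prior odds = 43/157.
Combined Bayes factor of the evidence already in hand = 3 × 1.8 × 0.15 = 0.81.
Odds after that evidence = (43/157) × 0.81 = 3483/15700.
Target odds = 0.9/0.1 = 9.
Need 2.25ⁿ ≥ 9 ÷ (3483/15700) = 15700/387.
2.25⁴ = 25.62890625 falls short of 15700/387 but 2.25⁵ = 59049/1024 reaches it, so n = 5.

5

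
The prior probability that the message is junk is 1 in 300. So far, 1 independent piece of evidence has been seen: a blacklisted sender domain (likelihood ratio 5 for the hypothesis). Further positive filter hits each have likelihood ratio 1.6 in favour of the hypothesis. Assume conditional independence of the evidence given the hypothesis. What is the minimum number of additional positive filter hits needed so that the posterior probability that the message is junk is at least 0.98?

17

Prior odds = (1/300)/(299/300) = 1/299.
Bayes factor of the evidence already in hand = 5.
Odds after that evidence = (1/299) × 5 = 5/299.
Target odds = 0.98/0.02 = 49.
Need 1.6ⁿ ≥ 49 ÷ (5/299) = 2930.2.
1.6¹⁶ ≈1844.67 falls short of 2930.2 but 1.6¹⁷ ≈2951.48 reaches it, so n = 17.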